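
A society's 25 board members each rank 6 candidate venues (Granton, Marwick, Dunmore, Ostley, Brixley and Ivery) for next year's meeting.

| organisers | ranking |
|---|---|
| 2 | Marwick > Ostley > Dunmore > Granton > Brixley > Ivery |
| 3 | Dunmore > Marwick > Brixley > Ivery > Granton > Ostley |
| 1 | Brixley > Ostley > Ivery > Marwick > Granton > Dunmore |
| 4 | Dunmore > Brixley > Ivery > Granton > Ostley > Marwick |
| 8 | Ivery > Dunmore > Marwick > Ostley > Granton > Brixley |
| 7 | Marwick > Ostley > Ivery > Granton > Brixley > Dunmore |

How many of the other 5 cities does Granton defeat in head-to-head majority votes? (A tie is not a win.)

1

Granton against each rival (25 organisers):
Granton vs Marwick: 4 to 21, Marwick.
Granton vs Dunmore: 8 to 17, Dunmore.
Granton–Ostley: Ostley 18–7.
Granton vs Brixley: Granton, 17–8.
Granton vs Ivery: Ivery wins 23–2.
Granton beats Brixley; loses to Marwick, Dunmore, Ostley, Ivery — 1 pairwise win.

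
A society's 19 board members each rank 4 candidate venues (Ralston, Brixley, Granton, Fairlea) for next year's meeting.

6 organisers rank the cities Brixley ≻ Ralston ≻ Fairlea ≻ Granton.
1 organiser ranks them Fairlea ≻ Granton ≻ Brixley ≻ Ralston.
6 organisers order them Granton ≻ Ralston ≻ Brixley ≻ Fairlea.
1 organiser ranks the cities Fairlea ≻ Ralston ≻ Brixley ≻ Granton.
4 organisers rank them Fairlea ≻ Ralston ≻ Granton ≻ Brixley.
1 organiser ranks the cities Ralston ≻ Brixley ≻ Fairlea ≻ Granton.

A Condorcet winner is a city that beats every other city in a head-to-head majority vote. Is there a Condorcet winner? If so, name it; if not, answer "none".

Ralston

Pairwise majorities:
Ralston vs Brixley: 6+1+4+1 = 12 for Ralston, 7 for Brixley — Ralston by 12–7.
Ralston vs Granton: 12 to 7, Ralston.
Ralston vs Fairlea: 6+6+1 = 13 for Ralston, 6 for Fairlea — Ralston by 13–6.
Brixley vs Granton: Brixley is ranked higher on 6+1+1 = 8 ballots, Granton on 11. Granton wins 11–8.
Brixley vs Fairlea: Brixley is ranked higher on 6+6+1 = 13 ballots, Fairlea on 6. Brixley wins 13–6.
Granton vs Fairlea: 6 for Granton, 13 for Fairlea — Fairlea by 13–6.
Ralston defeats every rival head-to-head and is the Condorcet winner.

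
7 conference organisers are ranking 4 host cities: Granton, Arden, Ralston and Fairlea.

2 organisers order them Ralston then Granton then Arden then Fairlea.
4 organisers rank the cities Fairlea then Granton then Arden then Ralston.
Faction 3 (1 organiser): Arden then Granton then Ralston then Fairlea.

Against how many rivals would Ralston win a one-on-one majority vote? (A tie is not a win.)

Ralston against each rival (7 organisers):
Ralston–Granton: Granton 5–2.
Ralston vs Arden: Ralston preferred on 2 ballots; Arden wins 5–2.
Ralston vs Fairlea: Fairlea wins 4–3.
Ralston beats no one; loses to Granton, Arden, Fairlea — 0 pairwise wins.

0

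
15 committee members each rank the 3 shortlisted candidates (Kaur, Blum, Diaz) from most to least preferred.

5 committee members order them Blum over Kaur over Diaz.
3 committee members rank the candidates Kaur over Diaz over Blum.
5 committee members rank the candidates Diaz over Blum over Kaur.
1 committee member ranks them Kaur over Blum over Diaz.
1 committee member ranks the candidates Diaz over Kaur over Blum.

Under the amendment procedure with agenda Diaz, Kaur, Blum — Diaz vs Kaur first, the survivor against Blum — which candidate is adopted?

Blum

Round 1: Diaz vs Kaur — 6–9, Kaur advances.
Round 2: Kaur vs Blum — 5–10, Blum advances.
The agenda winner is Blum.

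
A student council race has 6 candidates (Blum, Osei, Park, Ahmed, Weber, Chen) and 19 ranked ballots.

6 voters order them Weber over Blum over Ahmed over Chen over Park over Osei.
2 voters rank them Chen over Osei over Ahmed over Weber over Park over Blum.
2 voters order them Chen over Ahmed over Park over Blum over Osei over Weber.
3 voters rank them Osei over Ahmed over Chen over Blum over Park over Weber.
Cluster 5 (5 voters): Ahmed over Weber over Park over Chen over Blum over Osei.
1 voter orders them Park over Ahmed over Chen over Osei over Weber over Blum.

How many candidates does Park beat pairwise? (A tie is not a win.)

Park against each rival (19 voters):
Park vs Blum: 10 to 9, Park.
Park vs Osei: Park is ranked higher on 6+2+5+1 = 14 ballots, Osei on 5. Park wins 14–5.
Park vs Ahmed: Park is ranked higher on 1 ballot, Ahmed on 18. Ahmed wins 18–1.
Park–Weber: Weber 13–6.
Park vs Chen: Chen, 13–6.
Park beats Blum, Osei; loses to Ahmed, Weber, Chen — 2 pairwise wins.

2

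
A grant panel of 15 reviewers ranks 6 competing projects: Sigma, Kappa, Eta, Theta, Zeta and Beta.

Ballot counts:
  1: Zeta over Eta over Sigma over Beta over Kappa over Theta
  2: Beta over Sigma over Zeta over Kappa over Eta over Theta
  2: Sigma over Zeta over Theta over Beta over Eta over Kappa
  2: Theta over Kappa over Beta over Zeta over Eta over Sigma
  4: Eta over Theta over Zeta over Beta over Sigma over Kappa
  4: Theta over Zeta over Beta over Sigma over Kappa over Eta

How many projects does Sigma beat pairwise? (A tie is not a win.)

Sigma against each rival (15 reviewers):
Sigma–Kappa: Sigma 13–2.
Sigma vs Eta: Sigma preferred on 2+2+4 = 8 ballots; Sigma wins 8–7.
Sigma vs Theta: Theta wins 10–5.
Sigma vs Zeta: Sigma preferred on 2+2 = 4 ballots; Zeta wins 11–4.
Sigma vs Beta: Beta, 12–3.
Sigma beats Kappa, Eta; loses to Theta, Zeta, Beta — 2 pairwise wins.

2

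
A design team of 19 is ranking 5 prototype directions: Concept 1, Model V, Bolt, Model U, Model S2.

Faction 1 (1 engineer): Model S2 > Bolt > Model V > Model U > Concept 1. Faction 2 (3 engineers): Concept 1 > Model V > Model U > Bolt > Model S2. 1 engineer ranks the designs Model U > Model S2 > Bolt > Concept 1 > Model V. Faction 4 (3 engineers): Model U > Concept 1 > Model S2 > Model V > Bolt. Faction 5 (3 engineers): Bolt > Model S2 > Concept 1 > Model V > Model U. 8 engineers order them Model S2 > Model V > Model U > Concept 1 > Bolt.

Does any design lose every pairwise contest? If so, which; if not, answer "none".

Bolt

Head-to-head results (19 engineers):
Concept 1 vs Model V: Concept 1 wins 10–9.
Concept 1–Bolt: Concept 1 14–5.
Concept 1 vs Model U: 6 to 13, Model U.
Concept 1 vs Model S2: 6 to 13, Model S2.
Model V vs Bolt: 3+3+8 = 14 for Model V, 5 for Bolt — Model V by 14–5.
Model V vs Model U: 15 to 4, Model V.
Model V vs Model S2: 3 for Model V, 16 for Model S2 — Model S2 by 16–3.
Bolt vs Model U: 4 to 15, Model U.
Bolt vs Model S2: 6 to 13, Model S2.
Model U vs Model S2: Model S2, 12–7.
Bolt loses to every other design — it is the Condorcet loser.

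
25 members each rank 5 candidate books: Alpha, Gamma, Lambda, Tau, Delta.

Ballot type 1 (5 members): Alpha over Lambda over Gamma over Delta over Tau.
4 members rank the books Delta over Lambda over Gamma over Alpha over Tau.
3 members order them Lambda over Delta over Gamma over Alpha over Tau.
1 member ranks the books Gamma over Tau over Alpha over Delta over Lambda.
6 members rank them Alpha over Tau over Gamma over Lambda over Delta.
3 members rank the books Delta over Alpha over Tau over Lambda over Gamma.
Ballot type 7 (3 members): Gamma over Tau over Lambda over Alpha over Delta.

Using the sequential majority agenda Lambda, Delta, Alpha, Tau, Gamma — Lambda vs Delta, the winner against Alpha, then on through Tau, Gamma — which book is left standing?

Alpha

Round 1: Lambda vs Delta — 17–8, Lambda advances.
Round 2: Lambda vs Alpha — 10–15, Alpha advances.
Round 3: Alpha vs Tau — 21–4, Alpha advances.
Round 4: Alpha vs Gamma — 14–11, Alpha advances.
The agenda winner is Alpha.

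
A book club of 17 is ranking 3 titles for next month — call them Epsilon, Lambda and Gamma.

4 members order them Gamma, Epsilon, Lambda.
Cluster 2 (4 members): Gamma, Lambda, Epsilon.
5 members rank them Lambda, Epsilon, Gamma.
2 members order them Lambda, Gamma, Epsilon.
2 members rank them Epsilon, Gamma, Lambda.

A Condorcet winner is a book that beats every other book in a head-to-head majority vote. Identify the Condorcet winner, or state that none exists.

Gamma

Check each pair by majority over 17 ballots:
Epsilon vs Lambda: 4+2 = 6 for Epsilon, 11 for Lambda — Lambda by 11–6.
Epsilon vs Gamma: 5+2 = 7 for Epsilon, 10 for Gamma — Gamma by 10–7.
Lambda vs Gamma: 5+2 = 7 for Lambda, 10 for Gamma — Gamma by 10–7.
Gamma beats each of Epsilon, Lambda — Gamma is the Condorcet winner.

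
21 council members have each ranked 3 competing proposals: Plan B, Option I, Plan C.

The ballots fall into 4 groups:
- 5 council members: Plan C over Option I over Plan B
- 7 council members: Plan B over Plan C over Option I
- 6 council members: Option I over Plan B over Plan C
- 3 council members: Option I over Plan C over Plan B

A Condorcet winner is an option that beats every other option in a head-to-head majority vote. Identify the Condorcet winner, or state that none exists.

Head-to-head results (21 council members):
Plan B vs Option I: Plan B is ranked higher on 7 ballots, Option I on 14. Option I wins 14–7.
Plan B vs Plan C: 13 to 8, Plan B.
Option I vs Plan C: Option I is ranked higher on 6+3 = 9 ballots, Plan C on 12. Plan C wins 12–9.
Each option drops at least one matchup (Plan B loses to Option I; Option I loses to Plan C; Plan C loses to Plan B); the cycle Plan B > Plan C > Option I > Plan B rules out a Condorcet winner.

none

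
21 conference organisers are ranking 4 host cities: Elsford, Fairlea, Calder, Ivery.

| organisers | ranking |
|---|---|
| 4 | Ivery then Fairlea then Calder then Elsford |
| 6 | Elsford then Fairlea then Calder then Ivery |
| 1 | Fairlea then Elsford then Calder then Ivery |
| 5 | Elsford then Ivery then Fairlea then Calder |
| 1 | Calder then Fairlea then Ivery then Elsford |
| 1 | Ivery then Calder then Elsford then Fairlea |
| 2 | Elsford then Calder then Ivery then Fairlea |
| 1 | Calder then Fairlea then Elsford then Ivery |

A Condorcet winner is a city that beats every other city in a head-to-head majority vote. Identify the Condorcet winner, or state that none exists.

Elsford

Head-to-head results (21 organisers):
Elsford vs Fairlea: Elsford, 14–7.
Elsford vs Calder: Elsford wins 14–7.
Elsford vs Ivery: Elsford, 15–6.
Fairlea–Calder: Fairlea 16–5.
Fairlea vs Ivery: Ivery, 12–9.
Calder vs Ivery: Calder wins 11–10.
Elsford defeats every rival head-to-head and is the Condorcet winner.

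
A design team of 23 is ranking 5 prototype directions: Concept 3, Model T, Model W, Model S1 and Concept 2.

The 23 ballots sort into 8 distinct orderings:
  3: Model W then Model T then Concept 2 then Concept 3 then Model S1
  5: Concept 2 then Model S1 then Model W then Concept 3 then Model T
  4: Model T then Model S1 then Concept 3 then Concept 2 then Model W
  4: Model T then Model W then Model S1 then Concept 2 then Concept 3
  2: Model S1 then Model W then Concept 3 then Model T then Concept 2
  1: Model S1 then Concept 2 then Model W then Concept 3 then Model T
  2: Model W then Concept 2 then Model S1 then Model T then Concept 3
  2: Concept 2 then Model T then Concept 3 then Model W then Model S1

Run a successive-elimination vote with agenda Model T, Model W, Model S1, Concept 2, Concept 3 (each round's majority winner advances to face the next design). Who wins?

Round 1: Model T vs Model W — 10–13, Model W advances.
Round 2: Model W vs Model S1 — 11–12, Model S1 advances.
Round 3: Model S1 vs Concept 2 — 11–12, Concept 2 advances.
Round 4: Concept 2 vs Concept 3 — 17–6, Concept 2 advances.
The agenda winner is Concept 2.

Concept 2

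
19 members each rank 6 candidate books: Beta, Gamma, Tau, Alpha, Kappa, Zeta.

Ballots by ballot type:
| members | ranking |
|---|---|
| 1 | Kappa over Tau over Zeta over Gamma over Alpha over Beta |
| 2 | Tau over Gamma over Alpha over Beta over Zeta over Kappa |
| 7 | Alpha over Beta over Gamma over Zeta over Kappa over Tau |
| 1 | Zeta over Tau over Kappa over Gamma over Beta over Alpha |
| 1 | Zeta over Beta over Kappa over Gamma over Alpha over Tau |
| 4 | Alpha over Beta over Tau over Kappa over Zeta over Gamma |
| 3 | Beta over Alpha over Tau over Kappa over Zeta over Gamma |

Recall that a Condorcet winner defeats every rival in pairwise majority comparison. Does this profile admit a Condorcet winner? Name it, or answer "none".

Alpha

Head-to-head results (19 members):
Beta vs Gamma: 7+1+4+3 = 15 for Beta, 4 for Gamma — Beta by 15–4.
Beta vs Tau: Beta preferred on 7+1+4+3 = 15 ballots; Beta wins 15–4.
Beta vs Alpha: Beta preferred on 1+1+3 = 5 ballots; Alpha wins 14–5.
Beta vs Kappa: 17 to 2, Beta.
Beta vs Zeta: 16 to 3, Beta.
Gamma vs Tau: Gamma is ranked higher on 7+1 = 8 ballots, Tau on 11. Tau wins 11–8.
Gamma vs Alpha: 5 to 14, Alpha.
Gamma vs Kappa: 2+7 = 9 for Gamma, 10 for Kappa — Kappa by 10–9.
Gamma vs Zeta: 9 to 10, Zeta.
Tau vs Alpha: Tau is ranked higher on 1+2+1 = 4 ballots, Alpha on 15. Alpha wins 15–4.
Tau vs Kappa: 2+1+4+3 = 10 for Tau, 9 for Kappa — Tau by 10–9.
Tau vs Zeta: Tau is ranked higher on 1+2+4+3 = 10 ballots, Zeta on 9. Tau wins 10–9.
Alpha vs Kappa: Alpha preferred on 2+7+4+3 = 16 ballots; Alpha wins 16–3.
Alpha vs Zeta: 2+7+4+3 = 16 for Alpha, 3 for Zeta — Alpha by 16–3.
Kappa vs Zeta: Kappa preferred on 1+4+3 = 8 ballots; Zeta wins 11–8.
Only Alpha has no losses; Alpha is the Condorcet winner.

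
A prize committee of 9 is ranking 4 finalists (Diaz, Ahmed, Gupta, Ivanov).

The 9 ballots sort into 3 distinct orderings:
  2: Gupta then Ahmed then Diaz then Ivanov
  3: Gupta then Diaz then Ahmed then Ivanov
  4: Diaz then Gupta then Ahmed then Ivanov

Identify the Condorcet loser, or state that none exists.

Ivanov

Head-to-head results (9 jurors):
Diaz–Ahmed: Diaz 7–2.
Diaz–Gupta: Gupta 5–4.
Diaz–Ivanov: Diaz 9–0.
Ahmed vs Gupta: 0 to 9, Gupta.
Ahmed vs Ivanov: Ahmed wins 9–0.
Gupta vs Ivanov: Gupta, 9–0.
Ivanov is beaten in every head-to-head and is the Condorcet loser.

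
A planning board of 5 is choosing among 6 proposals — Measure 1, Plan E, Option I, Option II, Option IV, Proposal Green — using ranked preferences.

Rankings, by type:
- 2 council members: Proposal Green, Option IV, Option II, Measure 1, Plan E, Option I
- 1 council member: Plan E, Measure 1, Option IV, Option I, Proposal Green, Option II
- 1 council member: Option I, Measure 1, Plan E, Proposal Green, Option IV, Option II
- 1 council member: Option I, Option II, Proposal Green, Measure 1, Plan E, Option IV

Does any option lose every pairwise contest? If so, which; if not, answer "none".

none

Head-to-head results (5 council members):
Measure 1 vs Plan E: Measure 1 wins 4–1.
Measure 1 vs Option I: Measure 1, 3–2.
Measure 1–Option II: Option II 3–2.
Measure 1 vs Option IV: Measure 1, 3–2.
Measure 1 vs Proposal Green: Measure 1 is ranked higher on 1+1 = 2 ballots, Proposal Green on 3. Proposal Green wins 3–2.
Plan E–Option I: Plan E 3–2.
Plan E vs Option II: 2 to 3, Option II.
Plan E vs Option IV: Plan E is ranked higher on 1+1+1 = 3 ballots, Option IV on 2. Plan E wins 3–2.
Plan E vs Proposal Green: Plan E is ranked higher on 1+1 = 2 ballots, Proposal Green on 3. Proposal Green wins 3–2.
Option I vs Option II: 1+1+1 = 3 for Option I, 2 for Option II — Option I by 3–2.
Option I vs Option IV: Option IV wins 3–2.
Option I vs Proposal Green: Option I, 3–2.
Option II vs Option IV: Option II preferred on 1 ballot; Option IV wins 4–1.
Option II vs Proposal Green: 1 to 4, Proposal Green.
Option IV vs Proposal Green: Proposal Green, 4–1.
Each option has at least one pairwise win (Measure 1 beats Plan E; Plan E beats Option I; Option I beats Option II; Option II beats Measure 1; Option IV beats Option I; Proposal Green beats Measure 1) — no Condorcet loser.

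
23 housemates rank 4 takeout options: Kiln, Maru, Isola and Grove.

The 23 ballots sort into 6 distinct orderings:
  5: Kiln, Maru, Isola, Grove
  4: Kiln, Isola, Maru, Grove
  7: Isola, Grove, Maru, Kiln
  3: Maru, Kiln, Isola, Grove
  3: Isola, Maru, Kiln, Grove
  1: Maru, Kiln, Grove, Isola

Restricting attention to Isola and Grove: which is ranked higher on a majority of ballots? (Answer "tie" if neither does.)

Ballots ranking Isola above Grove: 5 + 4 + 7 + 3 + 3 = 22.
Ballots ranking Grove above Isola: 23 − 22 = 1.
Isola wins the head-to-head 22–1.

Isola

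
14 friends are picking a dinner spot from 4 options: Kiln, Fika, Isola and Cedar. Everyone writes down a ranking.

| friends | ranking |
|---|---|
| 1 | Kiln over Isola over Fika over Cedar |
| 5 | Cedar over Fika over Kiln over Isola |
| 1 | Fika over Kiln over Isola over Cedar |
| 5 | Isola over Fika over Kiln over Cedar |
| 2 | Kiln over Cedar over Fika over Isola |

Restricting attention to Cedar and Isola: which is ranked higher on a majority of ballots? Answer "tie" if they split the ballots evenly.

Ballots ranking Cedar above Isola: 5 + 2 = 7.
Ballots ranking Isola above Cedar: 14 − 7 = 7.
7–7: the pair ties.

tie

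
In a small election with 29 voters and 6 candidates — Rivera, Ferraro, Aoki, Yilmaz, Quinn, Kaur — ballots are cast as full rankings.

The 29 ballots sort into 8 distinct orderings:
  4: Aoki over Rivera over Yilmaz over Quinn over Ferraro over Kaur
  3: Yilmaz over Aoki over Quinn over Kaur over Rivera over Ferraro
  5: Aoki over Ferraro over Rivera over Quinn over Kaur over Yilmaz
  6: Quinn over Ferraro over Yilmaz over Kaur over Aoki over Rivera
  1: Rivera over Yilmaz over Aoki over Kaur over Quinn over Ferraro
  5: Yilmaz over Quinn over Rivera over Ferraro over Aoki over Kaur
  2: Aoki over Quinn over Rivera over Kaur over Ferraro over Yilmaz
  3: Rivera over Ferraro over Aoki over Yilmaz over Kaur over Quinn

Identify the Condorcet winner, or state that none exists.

none

Head-to-head results (29 voters):
Rivera vs Ferraro: Rivera wins 18–11.
Rivera vs Aoki: Aoki, 20–9.
Rivera vs Yilmaz: Rivera preferred on 4+5+1+2+3 = 15 ballots; Rivera wins 15–14.
Rivera vs Quinn: Rivera preferred on 4+5+1+3 = 13 ballots; Quinn wins 16–13.
Rivera–Kaur: Rivera 20–9.
Ferraro vs Aoki: Aoki, 15–14.
Ferraro vs Yilmaz: Ferraro preferred on 5+6+2+3 = 16 ballots; Ferraro wins 16–13.
Ferraro vs Quinn: 5+3 = 8 for Ferraro, 21 for Quinn — Quinn by 21–8.
Ferraro vs Kaur: Ferraro, 23–6.
Aoki vs Yilmaz: Yilmaz, 15–14.
Aoki vs Quinn: 4+3+5+1+2+3 = 18 for Aoki, 11 for Quinn — Aoki by 18–11.
Aoki vs Kaur: Aoki, 23–6.
Yilmaz–Quinn: Yilmaz 16–13.
Yilmaz–Kaur: Yilmaz 22–7.
Quinn vs Kaur: Quinn, 25–4.
Each candidate drops at least one matchup (Rivera loses to Aoki; Ferraro loses to Rivera; Aoki loses to Yilmaz; Yilmaz loses to Rivera; Quinn loses to Aoki; Kaur loses to Rivera); the cycle Rivera → Yilmaz → Aoki → Rivera rules out a Condorcet winner.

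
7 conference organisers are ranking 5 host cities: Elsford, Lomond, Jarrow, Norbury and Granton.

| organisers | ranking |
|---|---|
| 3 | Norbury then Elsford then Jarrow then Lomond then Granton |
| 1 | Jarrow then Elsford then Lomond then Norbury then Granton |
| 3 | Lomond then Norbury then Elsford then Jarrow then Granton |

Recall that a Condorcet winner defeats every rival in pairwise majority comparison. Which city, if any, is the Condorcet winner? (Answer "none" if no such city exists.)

Check each pair by majority over 7 ballots:
Elsford vs Lomond: Elsford, 4–3.
Elsford vs Jarrow: Elsford is ranked higher on 3+3 = 6 ballots, Jarrow on 1. Elsford wins 6–1.
Elsford vs Norbury: Norbury wins 6–1.
Elsford–Granton: Elsford 7–0.
Lomond vs Jarrow: 3 for Lomond, 4 for Jarrow — Jarrow by 4–3.
Lomond vs Norbury: Lomond is ranked higher on 1+3 = 4 ballots, Norbury on 3. Lomond wins 4–3.
Lomond vs Granton: Lomond preferred on 3+1+3 = 7 ballots; Lomond wins 7–0.
Jarrow–Norbury: Norbury 6–1.
Jarrow–Granton: Jarrow 7–0.
Norbury vs Granton: Norbury wins 7–0.
Each city drops at least one matchup (Elsford loses to Norbury; Lomond loses to Elsford; Jarrow loses to Elsford; Norbury loses to Lomond; Granton loses to Elsford); the cycle Elsford beats Lomond beats Norbury beats Elsford rules out a Condorcet winner.

none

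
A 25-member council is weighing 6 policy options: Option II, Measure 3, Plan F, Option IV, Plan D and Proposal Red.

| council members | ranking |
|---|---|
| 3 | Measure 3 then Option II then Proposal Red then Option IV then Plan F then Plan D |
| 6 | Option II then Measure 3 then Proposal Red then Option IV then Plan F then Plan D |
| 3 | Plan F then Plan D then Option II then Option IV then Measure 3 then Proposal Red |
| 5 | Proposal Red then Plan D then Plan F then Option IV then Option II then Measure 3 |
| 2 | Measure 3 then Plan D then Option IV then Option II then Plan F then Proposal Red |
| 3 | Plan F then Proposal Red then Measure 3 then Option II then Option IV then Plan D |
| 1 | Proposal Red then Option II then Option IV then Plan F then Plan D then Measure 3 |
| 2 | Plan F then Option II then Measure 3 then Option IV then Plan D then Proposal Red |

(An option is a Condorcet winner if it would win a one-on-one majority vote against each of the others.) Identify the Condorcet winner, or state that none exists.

Check each pair by majority over 25 ballots:
Option II vs Measure 3: Option II preferred on 6+3+5+1+2 = 17 ballots; Option II wins 17–8.
Option II vs Plan F: Option II preferred on 3+6+2+1 = 12 ballots; Plan F wins 13–12.
Option II vs Option IV: 18 to 7, Option II.
Option II vs Plan D: Option II preferred on 3+6+3+1+2 = 15 ballots; Option II wins 15–10.
Option II vs Proposal Red: 16 to 9, Option II.
Measure 3–Plan F: Plan F 14–11.
Measure 3 vs Option IV: Measure 3, 16–9.
Measure 3 vs Plan D: Measure 3 wins 16–9.
Measure 3 vs Proposal Red: Measure 3 wins 16–9.
Plan F–Option IV: Plan F 13–12.
Plan F vs Plan D: 3+6+3+3+1+2 = 18 for Plan F, 7 for Plan D — Plan F by 18–7.
Plan F vs Proposal Red: 3+2+3+2 = 10 for Plan F, 15 for Proposal Red — Proposal Red by 15–10.
Option IV vs Plan D: Option IV, 15–10.
Option IV vs Proposal Red: Option IV is ranked higher on 3+2+2 = 7 ballots, Proposal Red on 18. Proposal Red wins 18–7.
Plan D vs Proposal Red: Proposal Red wins 18–7.
Every option loses at least once (Option II loses to Plan F; Measure 3 loses to Option II; Plan F loses to Proposal Red; Option IV loses to Option II; Plan D loses to Option II; Proposal Red loses to Option II). The majority relation contains the cycle Option II → Proposal Red → Plan F → Option II, so there is no Condorcet winner.

none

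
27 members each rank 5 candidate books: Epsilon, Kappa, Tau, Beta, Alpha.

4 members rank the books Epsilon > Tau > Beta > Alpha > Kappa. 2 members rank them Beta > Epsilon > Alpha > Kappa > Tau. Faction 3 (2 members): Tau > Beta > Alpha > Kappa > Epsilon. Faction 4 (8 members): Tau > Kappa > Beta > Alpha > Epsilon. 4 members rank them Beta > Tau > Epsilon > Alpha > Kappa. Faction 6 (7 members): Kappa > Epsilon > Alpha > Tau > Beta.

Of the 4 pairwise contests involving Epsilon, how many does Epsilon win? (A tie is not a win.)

1

Epsilon against each rival (27 members):
Epsilon vs Kappa: Kappa, 17–10.
Epsilon vs Tau: Epsilon preferred on 4+2+7 = 13 ballots; Tau wins 14–13.
Epsilon vs Beta: Beta wins 16–11.
Epsilon vs Alpha: 4+2+4+7 = 17 for Epsilon, 10 for Alpha — Epsilon by 17–10.
Epsilon beats Alpha; loses to Kappa, Tau, Beta — 1 pairwise win.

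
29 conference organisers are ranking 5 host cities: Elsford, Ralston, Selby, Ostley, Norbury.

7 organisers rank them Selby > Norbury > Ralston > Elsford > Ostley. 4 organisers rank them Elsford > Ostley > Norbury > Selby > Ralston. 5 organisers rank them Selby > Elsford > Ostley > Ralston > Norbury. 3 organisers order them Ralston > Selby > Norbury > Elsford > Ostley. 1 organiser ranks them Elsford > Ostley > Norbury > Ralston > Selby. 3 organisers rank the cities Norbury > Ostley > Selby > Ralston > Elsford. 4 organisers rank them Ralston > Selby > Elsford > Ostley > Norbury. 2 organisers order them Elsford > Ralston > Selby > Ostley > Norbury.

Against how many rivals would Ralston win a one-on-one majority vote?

2

Ralston against each rival (29 organisers):
Ralston vs Elsford: Ralston preferred on 7+3+3+4 = 17 ballots; Ralston wins 17–12.
Ralston vs Selby: Ralston preferred on 3+1+4+2 = 10 ballots; Selby wins 19–10.
Ralston vs Ostley: Ralston wins 16–13.
Ralston vs Norbury: Norbury wins 15–14.
Ralston beats Elsford, Ostley; loses to Selby, Norbury — 2 pairwise wins.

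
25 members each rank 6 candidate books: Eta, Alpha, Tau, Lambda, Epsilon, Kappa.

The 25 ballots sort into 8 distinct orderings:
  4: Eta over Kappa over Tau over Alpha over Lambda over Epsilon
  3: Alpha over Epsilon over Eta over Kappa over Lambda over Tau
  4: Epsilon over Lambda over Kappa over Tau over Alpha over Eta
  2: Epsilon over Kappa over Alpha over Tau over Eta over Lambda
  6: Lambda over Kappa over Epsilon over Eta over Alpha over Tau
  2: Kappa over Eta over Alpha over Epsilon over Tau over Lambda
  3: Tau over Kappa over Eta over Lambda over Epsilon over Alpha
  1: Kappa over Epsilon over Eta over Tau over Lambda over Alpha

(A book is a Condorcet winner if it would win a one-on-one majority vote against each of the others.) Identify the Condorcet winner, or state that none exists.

Check each pair by majority over 25 ballots:
Eta vs Alpha: Eta, 16–9.
Eta–Tau: Eta 16–9.
Eta vs Lambda: Eta wins 15–10.
Eta vs Epsilon: Epsilon, 16–9.
Eta–Kappa: Kappa 18–7.
Alpha vs Tau: Alpha, 13–12.
Alpha–Lambda: Lambda 14–11.
Alpha–Epsilon: Epsilon 16–9.
Alpha–Kappa: Kappa 22–3.
Tau vs Lambda: Lambda wins 13–12.
Tau vs Epsilon: Epsilon, 18–7.
Tau–Kappa: Kappa 22–3.
Lambda–Epsilon: Lambda 13–12.
Lambda vs Kappa: Kappa, 15–10.
Epsilon vs Kappa: Kappa wins 16–9.
Kappa defeats every rival head-to-head and is the Condorcet winner.

Kappa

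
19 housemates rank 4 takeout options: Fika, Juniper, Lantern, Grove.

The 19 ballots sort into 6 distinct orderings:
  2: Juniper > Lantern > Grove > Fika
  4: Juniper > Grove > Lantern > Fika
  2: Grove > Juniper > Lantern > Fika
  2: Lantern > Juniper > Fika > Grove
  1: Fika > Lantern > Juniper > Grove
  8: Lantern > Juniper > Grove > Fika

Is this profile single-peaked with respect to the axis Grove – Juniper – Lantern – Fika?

Axis positions: Grove=1, Juniper=2, Lantern=3, Fika=4.
Cluster 1 (peak Juniper at position 2): ranking walks positions 2-3-1-4, expanding outward from the peak — single-peaked.
Cluster 2 (peak Juniper at position 2): ranking walks positions 2-1-3-4, expanding outward from the peak — single-peaked.
Cluster 3 (peak Grove at position 1): ranking walks positions 1-2-3-4, expanding outward from the peak — single-peaked.
Cluster 4 (peak Lantern at position 3): ranking walks positions 3-2-4-1, expanding outward from the peak — single-peaked.
Cluster 5 (peak Fika at position 4): ranking walks positions 4-3-2-1, expanding outward from the peak — single-peaked.
Cluster 6 (peak Lantern at position 3): ranking walks positions 3-2-1-4, expanding outward from the peak — single-peaked.
Every ranking is single-peaked on this axis.

yes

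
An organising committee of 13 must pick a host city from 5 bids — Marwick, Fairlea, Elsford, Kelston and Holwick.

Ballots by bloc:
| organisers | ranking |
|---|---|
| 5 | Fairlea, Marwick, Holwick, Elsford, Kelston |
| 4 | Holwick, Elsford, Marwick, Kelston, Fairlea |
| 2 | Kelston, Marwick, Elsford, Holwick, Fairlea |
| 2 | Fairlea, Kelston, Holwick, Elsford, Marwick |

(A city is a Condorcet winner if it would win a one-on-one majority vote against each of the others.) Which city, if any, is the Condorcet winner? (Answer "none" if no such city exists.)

Head-to-head results (13 organisers):
Marwick vs Fairlea: Marwick is ranked higher on 4+2 = 6 ballots, Fairlea on 7. Fairlea wins 7–6.
Marwick vs Elsford: 5+2 = 7 for Marwick, 6 for Elsford — Marwick by 7–6.
Marwick vs Kelston: Marwick is ranked higher on 5+4 = 9 ballots, Kelston on 4. Marwick wins 9–4.
Marwick vs Holwick: Marwick preferred on 5+2 = 7 ballots; Marwick wins 7–6.
Fairlea vs Elsford: 7 to 6, Fairlea.
Fairlea vs Kelston: 5+2 = 7 for Fairlea, 6 for Kelston — Fairlea by 7–6.
Fairlea vs Holwick: Fairlea is ranked higher on 5+2 = 7 ballots, Holwick on 6. Fairlea wins 7–6.
Elsford vs Kelston: Elsford preferred on 5+4 = 9 ballots; Elsford wins 9–4.
Elsford vs Holwick: Elsford preferred on 2 ballots; Holwick wins 11–2.
Kelston vs Holwick: Kelston preferred on 2+2 = 4 ballots; Holwick wins 9–4.
Fairlea wins every pairwise contest, so Fairlea is the Condorcet winner.

Fairlea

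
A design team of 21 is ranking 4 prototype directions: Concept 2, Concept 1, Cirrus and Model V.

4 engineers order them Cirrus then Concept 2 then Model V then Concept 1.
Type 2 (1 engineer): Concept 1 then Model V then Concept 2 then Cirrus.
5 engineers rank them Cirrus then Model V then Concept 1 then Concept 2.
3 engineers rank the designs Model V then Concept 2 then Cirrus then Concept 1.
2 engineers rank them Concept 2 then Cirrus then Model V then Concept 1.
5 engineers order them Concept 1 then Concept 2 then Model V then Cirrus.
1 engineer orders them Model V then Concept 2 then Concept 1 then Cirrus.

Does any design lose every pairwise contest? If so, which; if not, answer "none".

none

Head-to-head results (21 engineers):
Concept 2 vs Concept 1: Concept 1, 11–10.
Concept 2 vs Cirrus: Concept 2, 12–9.
Concept 2 vs Model V: Concept 2, 11–10.
Concept 1 vs Cirrus: Cirrus, 14–7.
Concept 1 vs Model V: Model V wins 15–6.
Cirrus–Model V: Cirrus 11–10.
No design is winless: Concept 2 beats Cirrus; Concept 1 beats Concept 2; Cirrus beats Concept 1; Model V beats Concept 1. There is no Condorcet loser.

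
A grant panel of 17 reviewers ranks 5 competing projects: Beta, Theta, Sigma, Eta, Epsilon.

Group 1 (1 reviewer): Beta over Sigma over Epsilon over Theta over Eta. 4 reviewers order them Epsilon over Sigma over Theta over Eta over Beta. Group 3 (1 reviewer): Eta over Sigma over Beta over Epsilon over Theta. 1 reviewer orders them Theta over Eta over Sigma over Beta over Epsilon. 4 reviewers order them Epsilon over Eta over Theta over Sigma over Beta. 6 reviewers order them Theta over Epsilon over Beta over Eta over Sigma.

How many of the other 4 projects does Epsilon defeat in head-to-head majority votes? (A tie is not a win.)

Epsilon against each rival (17 reviewers):
Epsilon–Beta: Epsilon 14–3.
Epsilon vs Theta: Epsilon, 10–7.
Epsilon vs Sigma: Epsilon is ranked higher on 4+4+6 = 14 ballots, Sigma on 3. Epsilon wins 14–3.
Epsilon vs Eta: 15 to 2, Epsilon.
Epsilon beats Beta, Theta, Sigma, Eta — 4 pairwise wins.

4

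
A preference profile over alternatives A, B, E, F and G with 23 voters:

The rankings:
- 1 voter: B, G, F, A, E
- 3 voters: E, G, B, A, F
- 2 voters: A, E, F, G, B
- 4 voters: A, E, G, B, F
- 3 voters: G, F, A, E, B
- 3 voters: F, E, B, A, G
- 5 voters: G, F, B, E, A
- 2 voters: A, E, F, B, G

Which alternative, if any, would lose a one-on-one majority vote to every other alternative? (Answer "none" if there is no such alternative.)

Pairwise majorities:
A vs B: A is ranked higher on 2+4+3+2 = 11 ballots, B on 12. B wins 12–11.
A vs E: A, 12–11.
A vs F: A is ranked higher on 3+2+4+2 = 11 ballots, F on 12. F wins 12–11.
A vs G: 11 to 12, G.
B vs E: B is ranked higher on 1+5 = 6 ballots, E on 17. E wins 17–6.
B–F: F 15–8.
B vs G: G, 17–6.
E vs F: F wins 12–11.
E vs G: 3+2+4+3+2 = 14 for E, 9 for G — E by 14–9.
F vs G: 2+3+2 = 7 for F, 16 for G — G by 16–7.
Each alternative has at least one pairwise win (A beats E; B beats A; E beats B; F beats A; G beats A) — no Condorcet loser.

none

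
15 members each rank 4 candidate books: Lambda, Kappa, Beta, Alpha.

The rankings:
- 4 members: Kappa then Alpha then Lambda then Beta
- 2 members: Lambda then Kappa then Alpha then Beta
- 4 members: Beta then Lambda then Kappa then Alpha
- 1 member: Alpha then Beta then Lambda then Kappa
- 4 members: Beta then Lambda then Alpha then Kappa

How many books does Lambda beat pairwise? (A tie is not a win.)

Lambda against each rival (15 members):
Lambda vs Kappa: 2+4+1+4 = 11 for Lambda, 4 for Kappa — Lambda by 11–4.
Lambda vs Beta: Lambda is ranked higher on 4+2 = 6 ballots, Beta on 9. Beta wins 9–6.
Lambda vs Alpha: Lambda is ranked higher on 2+4+4 = 10 ballots, Alpha on 5. Lambda wins 10–5.
Lambda beats Kappa, Alpha; loses to Beta — 2 pairwise wins.

2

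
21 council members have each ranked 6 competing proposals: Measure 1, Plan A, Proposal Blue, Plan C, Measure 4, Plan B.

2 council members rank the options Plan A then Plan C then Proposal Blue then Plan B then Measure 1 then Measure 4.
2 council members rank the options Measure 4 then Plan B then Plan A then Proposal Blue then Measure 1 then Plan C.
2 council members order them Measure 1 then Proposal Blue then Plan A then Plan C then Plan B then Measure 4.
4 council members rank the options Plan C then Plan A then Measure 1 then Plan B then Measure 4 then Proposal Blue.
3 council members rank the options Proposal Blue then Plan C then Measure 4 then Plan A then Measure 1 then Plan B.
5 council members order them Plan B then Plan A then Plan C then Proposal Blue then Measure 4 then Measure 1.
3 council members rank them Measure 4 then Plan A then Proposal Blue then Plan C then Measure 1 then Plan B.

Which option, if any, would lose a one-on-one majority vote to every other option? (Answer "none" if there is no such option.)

none

Pairwise majorities:
Measure 1–Plan A: Plan A 19–2.
Measure 1 vs Proposal Blue: Measure 1 is ranked higher on 2+4 = 6 ballots, Proposal Blue on 15. Proposal Blue wins 15–6.
Measure 1 vs Plan C: 4 to 17, Plan C.
Measure 1 vs Measure 4: Measure 1 is ranked higher on 2+2+4 = 8 ballots, Measure 4 on 13. Measure 4 wins 13–8.
Measure 1 vs Plan B: Measure 1 preferred on 2+4+3+3 = 12 ballots; Measure 1 wins 12–9.
Plan A vs Proposal Blue: Plan A is ranked higher on 2+2+4+5+3 = 16 ballots, Proposal Blue on 5. Plan A wins 16–5.
Plan A vs Plan C: Plan A is ranked higher on 2+2+2+5+3 = 14 ballots, Plan C on 7. Plan A wins 14–7.
Plan A vs Measure 4: 13 to 8, Plan A.
Plan A vs Plan B: Plan A preferred on 2+2+4+3+3 = 14 ballots; Plan A wins 14–7.
Proposal Blue vs Plan C: Plan C wins 11–10.
Proposal Blue–Measure 4: Proposal Blue 12–9.
Proposal Blue vs Plan B: Proposal Blue preferred on 2+2+3+3 = 10 ballots; Plan B wins 11–10.
Plan C vs Measure 4: Plan C, 16–5.
Plan C vs Plan B: Plan C, 14–7.
Measure 4 vs Plan B: Plan B, 13–8.
Each option has at least one pairwise win (Measure 1 beats Plan B; Plan A beats Measure 1; Proposal Blue beats Measure 1; Plan C beats Measure 1; Measure 4 beats Measure 1; Plan B beats Proposal Blue) — no Condorcet loser.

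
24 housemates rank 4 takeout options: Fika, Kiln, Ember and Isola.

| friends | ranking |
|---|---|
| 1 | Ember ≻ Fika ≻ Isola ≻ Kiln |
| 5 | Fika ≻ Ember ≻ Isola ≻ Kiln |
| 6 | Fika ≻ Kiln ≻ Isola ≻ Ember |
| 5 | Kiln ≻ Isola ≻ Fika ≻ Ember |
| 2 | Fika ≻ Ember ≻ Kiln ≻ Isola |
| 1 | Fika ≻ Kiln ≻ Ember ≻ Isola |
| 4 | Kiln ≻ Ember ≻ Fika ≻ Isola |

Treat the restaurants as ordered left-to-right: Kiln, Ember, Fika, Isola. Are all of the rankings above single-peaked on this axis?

no

Axis positions: Kiln=1, Ember=2, Fika=3, Isola=4.
Group 1 (peak Ember at position 2): ranking walks positions 2-3-4-1, expanding outward from the peak — single-peaked.
Group 2 (peak Fika at position 3): ranking walks positions 3-2-4-1, expanding outward from the peak — single-peaked.
Group 3: ranking walks positions 3-1-4-2; Kiln is ranked above Ember even though Ember lies between Kiln and the peak Fika on the axis — preferences dip and rise again. Not single-peaked.
Group 4: ranking walks positions 1-4-3-2; Isola is ranked above Ember even though Ember lies between Isola and the peak Kiln on the axis — preferences dip and rise again. Not single-peaked.
Group 5 (peak Fika at position 3): ranking walks positions 3-2-1-4, expanding outward from the peak — single-peaked.
Group 6: ranking walks positions 3-1-2-4; Kiln is ranked above Ember even though Ember lies between Kiln and the peak Fika on the axis — preferences dip and rise again. Not single-peaked.
Group 7 (peak Kiln at position 1): ranking walks positions 1-2-3-4, expanding outward from the peak — single-peaked.
Group 3 violates single-peakedness, so the profile is not single-peaked on this axis.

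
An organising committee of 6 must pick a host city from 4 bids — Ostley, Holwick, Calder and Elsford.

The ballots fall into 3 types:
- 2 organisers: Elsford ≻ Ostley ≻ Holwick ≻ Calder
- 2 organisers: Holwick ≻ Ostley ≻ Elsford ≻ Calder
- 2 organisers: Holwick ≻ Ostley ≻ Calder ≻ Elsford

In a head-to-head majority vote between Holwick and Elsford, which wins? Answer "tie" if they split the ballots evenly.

Ballots ranking Holwick above Elsford: 2 + 2 = 4.
Ballots ranking Elsford above Holwick: 6 − 4 = 2.
Holwick wins the head-to-head 4–2.

Holwick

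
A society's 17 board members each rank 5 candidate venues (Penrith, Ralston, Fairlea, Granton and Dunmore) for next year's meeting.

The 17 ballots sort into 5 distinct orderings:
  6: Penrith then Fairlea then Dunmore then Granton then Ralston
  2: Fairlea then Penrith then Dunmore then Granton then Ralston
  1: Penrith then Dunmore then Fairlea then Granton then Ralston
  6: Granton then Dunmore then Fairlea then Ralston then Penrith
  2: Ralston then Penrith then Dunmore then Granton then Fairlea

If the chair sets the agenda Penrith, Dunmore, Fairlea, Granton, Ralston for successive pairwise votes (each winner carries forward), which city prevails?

Penrith

Round 1: Penrith vs Dunmore — 11–6, Penrith advances.
Round 2: Penrith vs Fairlea — 9–8, Penrith advances.
Round 3: Penrith vs Granton — 11–6, Penrith advances.
Round 4: Penrith vs Ralston — 9–8, Penrith advances.
Penrith survives the agenda.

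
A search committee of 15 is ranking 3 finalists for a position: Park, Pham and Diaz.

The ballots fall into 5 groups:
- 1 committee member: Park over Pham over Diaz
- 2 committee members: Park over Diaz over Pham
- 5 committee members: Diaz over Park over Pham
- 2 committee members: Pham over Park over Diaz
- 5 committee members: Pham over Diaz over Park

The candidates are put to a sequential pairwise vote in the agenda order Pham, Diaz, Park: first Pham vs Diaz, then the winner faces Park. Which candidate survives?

Park

Round 1: Pham vs Diaz — 8–7, Pham advances.
Round 2: Pham vs Park — 7–8, Park advances.
Park survives the agenda.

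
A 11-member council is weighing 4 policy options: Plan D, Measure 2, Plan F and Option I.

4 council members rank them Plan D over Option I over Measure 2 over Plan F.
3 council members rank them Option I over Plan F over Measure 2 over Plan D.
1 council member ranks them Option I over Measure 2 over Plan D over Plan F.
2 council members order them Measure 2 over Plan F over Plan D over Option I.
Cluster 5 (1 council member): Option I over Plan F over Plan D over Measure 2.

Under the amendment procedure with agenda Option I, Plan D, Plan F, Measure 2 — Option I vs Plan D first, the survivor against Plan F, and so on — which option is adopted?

Measure 2

Round 1: Option I vs Plan D — 5–6, Plan D advances.
Round 2: Plan D vs Plan F — 5–6, Plan F advances.
Round 3: Plan F vs Measure 2 — 4–7, Measure 2 advances.
The agenda winner is Measure 2.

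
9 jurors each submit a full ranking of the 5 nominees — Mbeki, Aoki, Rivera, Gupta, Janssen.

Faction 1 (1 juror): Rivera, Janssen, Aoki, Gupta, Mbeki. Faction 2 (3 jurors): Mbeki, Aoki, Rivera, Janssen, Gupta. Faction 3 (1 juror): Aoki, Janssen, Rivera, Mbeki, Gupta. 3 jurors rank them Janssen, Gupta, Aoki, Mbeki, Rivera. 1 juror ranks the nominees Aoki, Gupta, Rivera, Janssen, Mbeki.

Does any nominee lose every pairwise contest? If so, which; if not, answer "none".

none

Pairwise majorities:
Mbeki vs Aoki: Mbeki preferred on 3 ballots; Aoki wins 6–3.
Mbeki–Rivera: Mbeki 6–3.
Mbeki vs Gupta: Gupta wins 5–4.
Mbeki vs Janssen: Janssen wins 6–3.
Aoki vs Rivera: Aoki, 8–1.
Aoki vs Gupta: Aoki wins 6–3.
Aoki vs Janssen: Aoki preferred on 3+1+1 = 5 ballots; Aoki wins 5–4.
Rivera vs Gupta: 5 to 4, Rivera.
Rivera–Janssen: Rivera 5–4.
Gupta vs Janssen: Janssen wins 8–1.
No nominee is winless: Mbeki beats Rivera; Aoki beats Mbeki; Rivera beats Gupta; Gupta beats Mbeki; Janssen beats Mbeki. There is no Condorcet loser.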